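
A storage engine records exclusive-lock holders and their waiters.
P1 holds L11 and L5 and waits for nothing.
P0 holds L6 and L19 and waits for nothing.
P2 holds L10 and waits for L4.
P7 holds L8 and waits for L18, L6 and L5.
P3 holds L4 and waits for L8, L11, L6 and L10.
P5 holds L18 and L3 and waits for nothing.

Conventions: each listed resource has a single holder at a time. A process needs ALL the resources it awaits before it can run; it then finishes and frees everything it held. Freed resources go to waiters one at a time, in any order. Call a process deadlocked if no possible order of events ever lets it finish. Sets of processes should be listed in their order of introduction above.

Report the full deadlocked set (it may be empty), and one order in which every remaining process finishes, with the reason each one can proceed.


Deadlocked set: P2 and P3.
Key observation: the loop P2 -> P3 -> P2 blocks itself forever; no other process is dragged down with it.
One completion order for the rest: P0, P5, P1, P7.
Step-by-step check:
  P0 waits on nothing -> runs at once and releases L6 and L19
  P5 waits on nothing -> runs at once and releases L18 and L3
  P1 waits on nothing -> runs at once and releases L11 and L5
  run P7 (all its waits — L18, L6 and L5 — are resolved); releases L8


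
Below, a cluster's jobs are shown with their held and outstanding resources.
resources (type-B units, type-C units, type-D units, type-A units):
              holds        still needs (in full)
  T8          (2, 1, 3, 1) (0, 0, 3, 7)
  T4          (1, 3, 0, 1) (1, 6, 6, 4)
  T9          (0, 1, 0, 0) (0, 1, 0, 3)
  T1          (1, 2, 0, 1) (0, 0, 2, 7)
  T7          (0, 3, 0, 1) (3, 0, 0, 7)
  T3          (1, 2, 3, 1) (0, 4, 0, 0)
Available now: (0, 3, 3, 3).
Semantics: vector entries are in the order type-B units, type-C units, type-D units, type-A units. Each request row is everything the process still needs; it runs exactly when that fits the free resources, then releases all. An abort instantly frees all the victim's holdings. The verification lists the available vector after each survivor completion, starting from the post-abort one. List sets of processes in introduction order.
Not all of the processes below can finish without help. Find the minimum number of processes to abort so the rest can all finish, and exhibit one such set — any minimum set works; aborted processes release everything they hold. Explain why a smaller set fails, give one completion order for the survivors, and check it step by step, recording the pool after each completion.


Minimum abort set: T1 and T7.
Key observation: before aborting T1 and T7, T8 was permanently blocked — no order could ever run it; afterwards it completes at step 4.
Why nothing smaller works — every single abort fails: T8 alone leaves T1 blocked (short on type-A units); T4 alone leaves T8 blocked (short on type-A units); T9 alone leaves T8 blocked (short on type-A units); T1 alone leaves T8 blocked (short on type-A units); T7 alone leaves T8 blocked (short on type-A units); T3 alone leaves T8 blocked (short on type-A units).
The survivors complete as T3, T9, T4, T8. Check, step by step (starting from the post-abort pool):
  pool = (1, 8, 3, 5)
  T3 needs (0, 4, 0, 0) <= (1, 8, 3, 5) -> finishes; pool += (1, 2, 3, 1) = (2, 10, 6, 6)
  T9 needs (0, 1, 0, 3) <= (2, 10, 6, 6) -> finishes; pool += (0, 1, 0, 0) = (2, 11, 6, 6)
  T4 needs (1, 6, 6, 4) <= (2, 11, 6, 6) -> finishes; pool += (1, 3, 0, 1) = (3, 14, 6, 7)
  T8 needs (0, 0, 3, 7) <= (3, 14, 6, 7) -> finishes; pool += (2, 1, 3, 1) = (5, 15, 9, 8)


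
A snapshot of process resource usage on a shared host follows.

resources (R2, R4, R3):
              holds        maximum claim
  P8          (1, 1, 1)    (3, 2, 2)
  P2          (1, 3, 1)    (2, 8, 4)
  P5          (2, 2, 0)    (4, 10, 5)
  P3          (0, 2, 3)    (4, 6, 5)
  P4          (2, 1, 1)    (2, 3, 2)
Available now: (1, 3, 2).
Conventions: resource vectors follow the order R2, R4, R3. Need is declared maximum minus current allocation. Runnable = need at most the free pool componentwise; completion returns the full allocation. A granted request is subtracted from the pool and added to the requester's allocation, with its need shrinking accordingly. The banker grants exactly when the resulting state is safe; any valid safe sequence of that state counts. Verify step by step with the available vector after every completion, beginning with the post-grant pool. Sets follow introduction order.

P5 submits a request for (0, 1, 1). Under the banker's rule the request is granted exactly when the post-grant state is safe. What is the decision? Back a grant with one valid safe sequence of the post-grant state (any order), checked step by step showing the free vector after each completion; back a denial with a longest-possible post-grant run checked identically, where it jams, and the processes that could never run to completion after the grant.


GRANT — the state after the grant stays safe, e.g. via P4, P8, P3, P2, P5.
Key observation: (1, 2, 1) free after granting still covers P4 first, and each release covers the next.
Verifying the post-grant state step by step:
  pool = (1, 2, 1)
  P4 needs (0, 2, 1) <= (1, 2, 1) -> finishes; pool += (2, 1, 1) = (3, 3, 2)
  P8 needs (2, 1, 1) <= (3, 3, 2) -> finishes; pool += (1, 1, 1) = (4, 4, 3)
  P3 needs (4, 4, 2) <= (4, 4, 3) -> finishes; pool += (0, 2, 3) = (4, 6, 6)
  P2 needs (1, 5, 3) <= (4, 6, 6) -> finishes; pool += (1, 3, 1) = (5, 9, 7)
  P5 needs (2, 7, 4) <= (5, 9, 7) -> finishes; pool += (2, 3, 1) = (7, 12, 8)


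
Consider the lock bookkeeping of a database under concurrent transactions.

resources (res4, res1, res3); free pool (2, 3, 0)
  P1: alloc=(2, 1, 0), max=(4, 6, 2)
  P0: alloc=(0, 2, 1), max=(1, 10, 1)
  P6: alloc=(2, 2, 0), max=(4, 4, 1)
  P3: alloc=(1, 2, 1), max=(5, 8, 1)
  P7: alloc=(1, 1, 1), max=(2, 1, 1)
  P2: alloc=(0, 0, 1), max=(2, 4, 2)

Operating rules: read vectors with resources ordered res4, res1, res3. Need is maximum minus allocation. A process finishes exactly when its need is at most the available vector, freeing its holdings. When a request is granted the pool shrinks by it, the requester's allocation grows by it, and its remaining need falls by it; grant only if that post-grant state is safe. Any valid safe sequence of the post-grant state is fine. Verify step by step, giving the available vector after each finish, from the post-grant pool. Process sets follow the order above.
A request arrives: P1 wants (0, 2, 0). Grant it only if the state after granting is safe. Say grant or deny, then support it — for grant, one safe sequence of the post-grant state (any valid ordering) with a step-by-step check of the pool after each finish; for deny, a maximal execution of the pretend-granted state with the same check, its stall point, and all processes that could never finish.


GRANT: granting preserves safety; a valid post-grant sequence is P7, P6, P2, P1, P3, P0.
Key observation: (2, 1, 0) free after granting still covers P7 first, and each release covers the next.
Step-by-step check of the post-grant state:
  pool = (2, 1, 0)
  P7 needs (1, 0, 0) <= (2, 1, 0) -> finishes; pool += (1, 1, 1) = (3, 2, 1)
  P6 needs (2, 2, 1) <= (3, 2, 1) -> finishes; pool += (2, 2, 0) = (5, 4, 1)
  P2 needs (2, 4, 1) <= (5, 4, 1) -> finishes; pool += (0, 0, 1) = (5, 4, 2)
  P1 needs (2, 3, 2) <= (5, 4, 2) -> finishes; pool += (2, 3, 0) = (7, 7, 2)
  P3 needs (4, 6, 0) <= (7, 7, 2) -> finishes; pool += (1, 2, 1) = (8, 9, 3)
  P0 needs (1, 8, 0) <= (8, 9, 3) -> finishes; pool += (0, 2, 1) = (8, 11, 4)


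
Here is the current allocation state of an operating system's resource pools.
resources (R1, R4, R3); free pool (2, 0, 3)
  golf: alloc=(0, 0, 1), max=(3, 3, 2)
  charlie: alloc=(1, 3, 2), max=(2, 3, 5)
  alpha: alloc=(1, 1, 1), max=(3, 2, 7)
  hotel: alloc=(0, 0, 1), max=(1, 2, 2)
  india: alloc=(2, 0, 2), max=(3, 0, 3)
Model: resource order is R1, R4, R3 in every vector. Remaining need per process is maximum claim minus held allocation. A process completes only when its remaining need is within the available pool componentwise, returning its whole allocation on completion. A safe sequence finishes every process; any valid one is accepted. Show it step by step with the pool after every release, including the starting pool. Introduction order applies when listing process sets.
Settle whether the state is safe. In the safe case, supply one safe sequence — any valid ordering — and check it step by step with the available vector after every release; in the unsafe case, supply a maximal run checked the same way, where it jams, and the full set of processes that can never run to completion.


SAFE. One safe sequence: charlie, golf, alpha, india, hotel.
Key observation: at charlie the run first touches a limit — (1, 0, 3) against (2, 0, 3), exact on a resource it actually requests.
Check, step by step:
  pool = (2, 0, 3)
  charlie: need (1, 0, 3) fits (2, 0, 3); releases (1, 3, 2), pool now (3, 3, 5)
  golf: need (3, 3, 1) fits (3, 3, 5); releases (0, 0, 1), pool now (3, 3, 6)
  alpha: need (2, 1, 6) fits (3, 3, 6); releases (1, 1, 1), pool now (4, 4, 7)
  india: need (1, 0, 1) fits (4, 4, 7); releases (2, 0, 2), pool now (6, 4, 9)
  hotel: need (1, 2, 1) fits (6, 4, 9); releases (0, 0, 1), pool now (6, 4, 10)


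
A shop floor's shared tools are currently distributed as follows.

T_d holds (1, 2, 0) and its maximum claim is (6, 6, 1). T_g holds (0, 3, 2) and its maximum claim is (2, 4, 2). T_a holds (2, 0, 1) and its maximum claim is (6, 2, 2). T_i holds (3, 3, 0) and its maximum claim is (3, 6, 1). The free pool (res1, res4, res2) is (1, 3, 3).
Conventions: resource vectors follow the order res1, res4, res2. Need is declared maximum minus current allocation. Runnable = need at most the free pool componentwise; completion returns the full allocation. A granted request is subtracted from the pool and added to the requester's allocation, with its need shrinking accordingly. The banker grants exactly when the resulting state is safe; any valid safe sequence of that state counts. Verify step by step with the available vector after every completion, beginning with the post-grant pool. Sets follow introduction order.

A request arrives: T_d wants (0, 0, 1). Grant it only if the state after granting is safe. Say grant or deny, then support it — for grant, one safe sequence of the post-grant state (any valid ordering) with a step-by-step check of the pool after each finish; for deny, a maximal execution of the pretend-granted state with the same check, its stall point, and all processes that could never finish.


GRANT. The post-grant state is safe; one safe sequence: T_i, T_a, T_g, T_d.
Key observation: post-grant, (1, 3, 2) remains, and an order beginning with T_i completes everyone.
Step-by-step check of the post-grant state:
  pool = (1, 3, 2)
  T_i needs (0, 3, 1) <= (1, 3, 2) -> finishes; pool += (3, 3, 0) = (4, 6, 2)
  T_a needs (4, 2, 1) <= (4, 6, 2) -> finishes; pool += (2, 0, 1) = (6, 6, 3)
  T_g needs (2, 1, 0) <= (6, 6, 3) -> finishes; pool += (0, 3, 2) = (6, 9, 5)
  T_d needs (5, 4, 0) <= (6, 9, 5) -> finishes; pool += (1, 2, 1) = (7, 11, 6)


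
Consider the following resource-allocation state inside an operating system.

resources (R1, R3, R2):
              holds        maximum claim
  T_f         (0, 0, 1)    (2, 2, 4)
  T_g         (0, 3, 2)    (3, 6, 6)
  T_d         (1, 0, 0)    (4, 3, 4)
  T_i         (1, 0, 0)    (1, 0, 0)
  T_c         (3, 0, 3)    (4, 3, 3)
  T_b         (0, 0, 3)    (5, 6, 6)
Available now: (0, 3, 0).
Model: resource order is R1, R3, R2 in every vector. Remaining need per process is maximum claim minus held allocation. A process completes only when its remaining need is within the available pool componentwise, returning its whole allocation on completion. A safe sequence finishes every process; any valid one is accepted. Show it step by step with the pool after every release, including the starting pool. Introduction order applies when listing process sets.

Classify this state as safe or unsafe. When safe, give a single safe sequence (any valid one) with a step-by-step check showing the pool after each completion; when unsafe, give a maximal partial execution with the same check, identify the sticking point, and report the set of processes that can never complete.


SAFE — a valid safe sequence is T_i, T_c, T_f, T_g, T_d, T_b.
Key observation: at T_c the run first touches a limit — (1, 3, 0) against (1, 3, 0), exact on a resource it actually requests.
Verifying each step:
  pool = (0, 3, 0)
  run T_i (needs (0, 0, 0), free (0, 3, 0)); after release of (1, 0, 0) the pool is (1, 3, 0)
  run T_c (needs (1, 3, 0), free (1, 3, 0)); after release of (3, 0, 3) the pool is (4, 3, 3)
  run T_f (needs (2, 2, 3), free (4, 3, 3)); after release of (0, 0, 1) the pool is (4, 3, 4)
  run T_g (needs (3, 3, 4), free (4, 3, 4)); after release of (0, 3, 2) the pool is (4, 6, 6)
  run T_d (needs (3, 3, 4), free (4, 6, 6)); after release of (1, 0, 0) the pool is (5, 6, 6)
  run T_b (needs (5, 6, 3), free (5, 6, 6)); after release of (0, 0, 3) the pool is (5, 6, 9)


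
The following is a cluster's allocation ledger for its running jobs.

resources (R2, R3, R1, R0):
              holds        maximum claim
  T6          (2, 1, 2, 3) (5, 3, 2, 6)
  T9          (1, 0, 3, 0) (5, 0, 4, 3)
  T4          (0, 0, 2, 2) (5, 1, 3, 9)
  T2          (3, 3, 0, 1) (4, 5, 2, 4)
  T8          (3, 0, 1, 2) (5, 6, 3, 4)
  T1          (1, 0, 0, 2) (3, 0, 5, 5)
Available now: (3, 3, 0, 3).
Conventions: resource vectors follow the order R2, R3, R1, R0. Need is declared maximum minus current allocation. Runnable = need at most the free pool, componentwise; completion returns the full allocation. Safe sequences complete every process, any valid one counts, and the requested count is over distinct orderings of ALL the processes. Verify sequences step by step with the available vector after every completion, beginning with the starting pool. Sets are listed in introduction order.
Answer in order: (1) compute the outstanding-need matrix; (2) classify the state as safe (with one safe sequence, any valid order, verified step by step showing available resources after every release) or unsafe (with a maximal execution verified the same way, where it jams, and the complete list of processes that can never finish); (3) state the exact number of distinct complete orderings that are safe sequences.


(1) Outstanding need per process (order R2, R3, R1, R0):
  T6: (3, 2, 0, 3)
  T9: (4, 0, 1, 3)
  T4: (5, 1, 1, 7)
  T2: (1, 2, 2, 3)
  T8: (2, 6, 2, 2)
  T1: (2, 0, 5, 3)
(2) SAFE. One safe sequence: T6, T9, T1, T2, T4, T8.
Key observation: T6 marks the first exact bind of the order: its need (3, 2, 0, 3) fits the free (3, 3, 0, 3) with zero slack on a requested resource.
Check, step by step:
  pool = (3, 3, 0, 3)
  T6 needs (3, 2, 0, 3) <= (3, 3, 0, 3) -> finishes; pool += (2, 1, 2, 3) = (5, 4, 2, 6)
  T9 needs (4, 0, 1, 3) <= (5, 4, 2, 6) -> finishes; pool += (1, 0, 3, 0) = (6, 4, 5, 6)
  T1 needs (2, 0, 5, 3) <= (6, 4, 5, 6) -> finishes; pool += (1, 0, 0, 2) = (7, 4, 5, 8)
  T2 needs (1, 2, 2, 3) <= (7, 4, 5, 8) -> finishes; pool += (3, 3, 0, 1) = (10, 7, 5, 9)
  T4 needs (5, 1, 1, 7) <= (10, 7, 5, 9) -> finishes; pool += (0, 0, 2, 2) = (10, 7, 7, 11)
  T8 needs (2, 6, 2, 2) <= (10, 7, 7, 11) -> finishes; pool += (3, 0, 1, 2) = (13, 7, 8, 13)
(3) Exactly 23 of the possible complete orderings are safe sequences.


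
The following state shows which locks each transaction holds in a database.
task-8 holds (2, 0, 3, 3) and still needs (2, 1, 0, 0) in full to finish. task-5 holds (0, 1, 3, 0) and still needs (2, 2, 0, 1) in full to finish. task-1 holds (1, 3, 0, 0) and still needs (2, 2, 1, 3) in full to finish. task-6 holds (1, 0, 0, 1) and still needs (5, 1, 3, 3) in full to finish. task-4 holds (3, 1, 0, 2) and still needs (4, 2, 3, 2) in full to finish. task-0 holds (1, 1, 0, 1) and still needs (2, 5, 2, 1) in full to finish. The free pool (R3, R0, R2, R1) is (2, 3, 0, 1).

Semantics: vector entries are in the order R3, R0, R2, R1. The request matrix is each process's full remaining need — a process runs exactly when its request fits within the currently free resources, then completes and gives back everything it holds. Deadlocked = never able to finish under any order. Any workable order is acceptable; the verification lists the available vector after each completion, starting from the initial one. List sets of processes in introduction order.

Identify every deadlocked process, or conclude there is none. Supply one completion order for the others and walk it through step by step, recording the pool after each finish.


No process is deadlocked.
Key observation: task-8 leads a chain of completions in which each release enables another process.
The rest can finish in the order task-8, task-5, task-4, task-0, task-6, task-1. Step-by-step check:
  pool = (2, 3, 0, 1)
  task-8 needs (2, 1, 0, 0) <= (2, 3, 0, 1) -> finishes; pool += (2, 0, 3, 3) = (4, 3, 3, 4)
  task-5 needs (2, 2, 0, 1) <= (4, 3, 3, 4) -> finishes; pool += (0, 1, 3, 0) = (4, 4, 6, 4)
  task-4 needs (4, 2, 3, 2) <= (4, 4, 6, 4) -> finishes; pool += (3, 1, 0, 2) = (7, 5, 6, 6)
  task-0 needs (2, 5, 2, 1) <= (7, 5, 6, 6) -> finishes; pool += (1, 1, 0, 1) = (8, 6, 6, 7)
  task-6 needs (5, 1, 3, 3) <= (8, 6, 6, 7) -> finishes; pool += (1, 0, 0, 1) = (9, 6, 6, 8)
  task-1 needs (2, 2, 1, 3) <= (9, 6, 6, 8) -> finishes; pool += (1, 3, 0, 0) = (10, 9, 6, 8)


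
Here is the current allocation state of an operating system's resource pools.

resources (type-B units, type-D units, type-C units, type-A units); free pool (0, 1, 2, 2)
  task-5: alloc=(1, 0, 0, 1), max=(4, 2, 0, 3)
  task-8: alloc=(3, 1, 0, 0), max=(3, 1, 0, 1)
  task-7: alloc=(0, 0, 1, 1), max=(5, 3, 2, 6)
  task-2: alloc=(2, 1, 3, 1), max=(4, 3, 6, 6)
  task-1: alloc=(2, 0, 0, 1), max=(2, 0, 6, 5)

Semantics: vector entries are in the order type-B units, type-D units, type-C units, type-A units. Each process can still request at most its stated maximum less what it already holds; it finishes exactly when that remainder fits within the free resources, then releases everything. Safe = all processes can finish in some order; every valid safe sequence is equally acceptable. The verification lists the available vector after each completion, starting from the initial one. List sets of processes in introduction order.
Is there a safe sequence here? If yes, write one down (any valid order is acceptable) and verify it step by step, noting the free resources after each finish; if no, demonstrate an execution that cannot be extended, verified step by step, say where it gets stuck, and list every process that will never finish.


The state is UNSAFE.
Key observation: even finishing task-8, task-5 leaves just (4, 2, 2, 3) free — too little type-A units for any of the remaining processes.
A maximal execution: task-8, task-5 — then nothing else fits. Verifying each step:
  pool = (0, 1, 2, 2)
  task-8 needs (0, 0, 0, 1) <= (0, 1, 2, 2) -> finishes; pool += (3, 1, 0, 0) = (3, 2, 2, 2)
  task-5 needs (3, 2, 0, 2) <= (3, 2, 2, 2) -> finishes; pool += (1, 0, 0, 1) = (4, 2, 2, 3)
  blocked: task-7 wants (5, 3, 1, 5), pool (4, 2, 2, 3) — not enough type-B units, type-D units and type-A units
  blocked: task-2 wants (2, 2, 3, 5), pool (4, 2, 2, 3) — not enough type-C units and type-A units
  blocked: task-1 wants (0, 0, 6, 4), pool (4, 2, 2, 3) — not enough type-C units and type-A units
Never able to finish: task-7, task-2 and task-1.


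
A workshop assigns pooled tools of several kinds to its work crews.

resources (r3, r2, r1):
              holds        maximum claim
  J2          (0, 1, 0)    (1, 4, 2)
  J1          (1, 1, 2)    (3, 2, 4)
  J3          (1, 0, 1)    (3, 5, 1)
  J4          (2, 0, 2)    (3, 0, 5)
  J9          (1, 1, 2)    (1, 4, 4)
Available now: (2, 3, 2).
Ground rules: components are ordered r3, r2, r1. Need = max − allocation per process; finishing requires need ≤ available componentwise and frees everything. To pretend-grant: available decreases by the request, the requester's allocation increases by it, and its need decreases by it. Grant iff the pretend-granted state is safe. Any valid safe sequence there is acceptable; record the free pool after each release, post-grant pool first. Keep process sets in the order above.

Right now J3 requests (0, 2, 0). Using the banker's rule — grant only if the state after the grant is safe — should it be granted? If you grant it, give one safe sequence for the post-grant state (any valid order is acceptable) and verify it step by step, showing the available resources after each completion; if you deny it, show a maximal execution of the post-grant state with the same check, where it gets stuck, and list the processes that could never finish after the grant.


DENY — the pretend-granted state is unsafe.
Key observation: the pool after J1, J4 is (5, 2, 6); every surviving request exceeds it in r2, so progress ends there.
After a pretend grant, a maximal execution: J1, J4 — then nothing else fits. Step-by-step check:
  pool = (2, 1, 2)
  J1: need (2, 1, 2) fits (2, 1, 2); releases (1, 1, 2), pool now (3, 2, 4)
  J4: need (1, 0, 3) fits (3, 2, 4); releases (2, 0, 2), pool now (5, 2, 6)
  J2 still needs (1, 3, 2) but only (5, 2, 6) is free — short on r2
  J3 still needs (2, 3, 0) but only (5, 2, 6) is free — short on r2
  J9 still needs (0, 3, 2) but only (5, 2, 6) is free — short on r2
Processes that could never finish after the grant: J2, J3 and J9.


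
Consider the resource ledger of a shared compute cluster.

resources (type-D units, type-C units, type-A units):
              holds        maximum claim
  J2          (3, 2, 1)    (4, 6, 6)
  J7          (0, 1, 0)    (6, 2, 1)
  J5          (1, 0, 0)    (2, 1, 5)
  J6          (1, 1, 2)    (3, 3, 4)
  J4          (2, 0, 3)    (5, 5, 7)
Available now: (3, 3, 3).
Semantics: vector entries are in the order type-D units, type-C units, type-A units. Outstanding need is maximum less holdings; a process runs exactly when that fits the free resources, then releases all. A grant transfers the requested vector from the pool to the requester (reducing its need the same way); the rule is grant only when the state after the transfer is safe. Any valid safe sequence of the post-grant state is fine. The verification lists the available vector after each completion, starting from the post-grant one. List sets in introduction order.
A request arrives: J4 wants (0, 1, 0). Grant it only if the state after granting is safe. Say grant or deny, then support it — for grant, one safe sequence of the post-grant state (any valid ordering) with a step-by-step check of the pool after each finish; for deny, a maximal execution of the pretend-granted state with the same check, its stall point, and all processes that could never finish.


DENY — the pretend-granted state is unsafe.
Key observation: after J6, J5 the pool peaks at (5, 3, 5), and each blocked process is short somewhere: J2 on type-C units; J7 on type-D units; J4 on type-C units.
Pretend the grant happened; the run J6, J5 goes as far as possible. Check, step by step:
  pool = (3, 2, 3)
  J6: need (2, 2, 2) fits (3, 2, 3); releases (1, 1, 2), pool now (4, 3, 5)
  J5: need (1, 1, 5) fits (4, 3, 5); releases (1, 0, 0), pool now (5, 3, 5)
  blocked: J2 wants (1, 4, 5), pool (5, 3, 5) — not enough type-C units
  blocked: J7 wants (6, 1, 1), pool (5, 3, 5) — not enough type-D units
  blocked: J4 wants (3, 4, 4), pool (5, 3, 5) — not enough type-C units
Processes that could never finish after the grant: J2, J7 and J4.


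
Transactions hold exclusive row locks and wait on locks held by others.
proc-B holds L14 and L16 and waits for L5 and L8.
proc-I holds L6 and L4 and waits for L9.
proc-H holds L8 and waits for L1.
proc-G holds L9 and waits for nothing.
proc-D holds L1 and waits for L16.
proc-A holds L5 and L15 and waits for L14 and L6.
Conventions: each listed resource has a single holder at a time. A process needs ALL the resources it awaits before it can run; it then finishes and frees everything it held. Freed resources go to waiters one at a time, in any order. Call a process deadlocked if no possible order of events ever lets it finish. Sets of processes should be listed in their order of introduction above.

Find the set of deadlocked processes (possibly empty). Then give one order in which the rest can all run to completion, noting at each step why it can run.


The deadlocked set is proc-B, proc-H, proc-D and proc-A.
Key observation: nobody on the ring proc-B -> proc-H -> proc-D -> proc-B can start until another member finishes, which never happens; proc-A is caught in further circular waits.
One completion order for the rest: proc-G, proc-I.
Verifying each step:
  run proc-G (it waits on nothing); releases L9
  run proc-I (all its waits — L9 — are resolved); releases L6 and L4


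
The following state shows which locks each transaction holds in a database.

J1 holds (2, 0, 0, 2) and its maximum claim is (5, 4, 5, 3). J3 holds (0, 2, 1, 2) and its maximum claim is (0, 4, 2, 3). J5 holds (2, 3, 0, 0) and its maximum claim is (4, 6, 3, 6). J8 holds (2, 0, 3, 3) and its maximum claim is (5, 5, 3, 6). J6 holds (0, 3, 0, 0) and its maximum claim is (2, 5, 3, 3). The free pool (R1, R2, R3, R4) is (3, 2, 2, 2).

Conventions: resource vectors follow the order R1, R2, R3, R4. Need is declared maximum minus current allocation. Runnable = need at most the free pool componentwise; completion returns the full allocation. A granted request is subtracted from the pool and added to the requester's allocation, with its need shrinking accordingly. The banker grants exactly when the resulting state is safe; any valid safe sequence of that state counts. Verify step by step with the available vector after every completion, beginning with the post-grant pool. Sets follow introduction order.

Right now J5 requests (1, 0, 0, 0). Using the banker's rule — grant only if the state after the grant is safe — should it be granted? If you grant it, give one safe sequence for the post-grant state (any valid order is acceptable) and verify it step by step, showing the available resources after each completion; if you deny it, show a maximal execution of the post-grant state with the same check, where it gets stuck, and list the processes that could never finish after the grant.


DENY — the pretend-granted state is unsafe.
Key observation: after J3, J6 the pool peaks at (2, 7, 3, 4), and each blocked process is short somewhere: J1 on R1, R3; J5 on R4; J8 on R1.
Pretend the grant happened; the run J3, J6 goes as far as possible. Walking it through:
  pool = (2, 2, 2, 2)
  run J3 (needs (0, 2, 1, 1), free (2, 2, 2, 2)); after release of (0, 2, 1, 2) the pool is (2, 4, 3, 4)
  run J6 (needs (2, 2, 3, 3), free (2, 4, 3, 4)); after release of (0, 3, 0, 0) the pool is (2, 7, 3, 4)
  blocked: J1 wants (3, 4, 5, 1), pool (2, 7, 3, 4) — not enough R1 and R3
  blocked: J5 wants (1, 3, 3, 6), pool (2, 7, 3, 4) — not enough R4
  blocked: J8 wants (3, 5, 0, 3), pool (2, 7, 3, 4) — not enough R1
Post-grant, the permanently blocked set is J1, J5 and J8.


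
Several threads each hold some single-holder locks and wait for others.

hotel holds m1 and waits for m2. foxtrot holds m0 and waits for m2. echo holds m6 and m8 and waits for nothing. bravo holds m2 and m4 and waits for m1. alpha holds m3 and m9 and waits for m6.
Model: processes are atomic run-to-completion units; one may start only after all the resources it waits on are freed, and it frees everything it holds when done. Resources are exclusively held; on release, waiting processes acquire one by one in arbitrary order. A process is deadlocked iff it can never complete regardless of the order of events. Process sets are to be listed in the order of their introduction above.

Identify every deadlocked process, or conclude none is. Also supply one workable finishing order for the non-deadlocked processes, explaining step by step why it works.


Deadlocked: hotel, foxtrot and bravo.
Key observation: nobody on the ring hotel -> bravo -> hotel can start until another member finishes, which never happens; foxtrot waits into the deadlock from upstream.
One completion order for the rest: echo, alpha.
Walking it through:
  echo: no waits; runs immediately, freeing m6 and m8
  alpha waits on m6 — all released -> runs and releases m3 and m9


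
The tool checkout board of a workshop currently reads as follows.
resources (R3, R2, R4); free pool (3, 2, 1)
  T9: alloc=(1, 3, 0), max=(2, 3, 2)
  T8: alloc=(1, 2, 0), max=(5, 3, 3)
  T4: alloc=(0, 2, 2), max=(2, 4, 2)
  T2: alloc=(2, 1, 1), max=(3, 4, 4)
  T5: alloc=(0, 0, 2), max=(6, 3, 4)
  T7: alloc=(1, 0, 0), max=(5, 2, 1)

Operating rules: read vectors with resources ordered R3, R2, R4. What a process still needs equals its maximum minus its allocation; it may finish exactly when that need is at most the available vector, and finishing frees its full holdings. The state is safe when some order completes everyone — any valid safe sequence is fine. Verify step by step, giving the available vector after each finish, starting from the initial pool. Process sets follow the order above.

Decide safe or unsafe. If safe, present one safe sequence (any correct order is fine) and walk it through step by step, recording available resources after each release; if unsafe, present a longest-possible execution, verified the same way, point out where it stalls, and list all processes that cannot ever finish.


SAFE. One safe sequence: T4, T2, T7, T8, T9, T5.
Key observation: T4 is the earliest step where a requested resource binds exactly: need (2, 2, 0), pool (3, 2, 1) at its turn.
Step-by-step check:
  pool = (3, 2, 1)
  T4 needs (2, 2, 0) <= (3, 2, 1) -> finishes; pool += (0, 2, 2) = (3, 4, 3)
  T2 needs (1, 3, 3) <= (3, 4, 3) -> finishes; pool += (2, 1, 1) = (5, 5, 4)
  T7 needs (4, 2, 1) <= (5, 5, 4) -> finishes; pool += (1, 0, 0) = (6, 5, 4)
  T8 needs (4, 1, 3) <= (6, 5, 4) -> finishes; pool += (1, 2, 0) = (7, 7, 4)
  T9 needs (1, 0, 2) <= (7, 7, 4) -> finishes; pool += (1, 3, 0) = (8, 10, 4)
  T5 needs (6, 3, 2) <= (8, 10, 4) -> finishes; pool += (0, 0, 2) = (8, 10, 6)


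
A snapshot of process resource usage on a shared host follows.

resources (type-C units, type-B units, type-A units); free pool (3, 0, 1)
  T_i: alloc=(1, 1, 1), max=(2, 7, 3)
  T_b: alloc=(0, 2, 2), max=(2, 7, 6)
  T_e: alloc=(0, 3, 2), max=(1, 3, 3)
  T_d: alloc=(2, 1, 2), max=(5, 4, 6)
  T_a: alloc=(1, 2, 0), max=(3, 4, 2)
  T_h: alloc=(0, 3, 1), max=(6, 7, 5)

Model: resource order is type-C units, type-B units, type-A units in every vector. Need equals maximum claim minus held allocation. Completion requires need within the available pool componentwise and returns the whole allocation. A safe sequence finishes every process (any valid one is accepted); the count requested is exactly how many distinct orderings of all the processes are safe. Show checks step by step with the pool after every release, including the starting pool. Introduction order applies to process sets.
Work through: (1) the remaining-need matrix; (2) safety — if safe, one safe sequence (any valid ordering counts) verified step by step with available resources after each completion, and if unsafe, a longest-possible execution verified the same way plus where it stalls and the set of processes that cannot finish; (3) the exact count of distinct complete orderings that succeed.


(1) Remaining need (order type-C units, type-B units, type-A units):
  T_i: (1, 6, 2)
  T_b: (2, 5, 4)
  T_e: (1, 0, 1)
  T_d: (3, 3, 4)
  T_a: (2, 2, 2)
  T_h: (6, 4, 4)
(2) UNSAFE.
Key observation: after T_e, T_a the pool peaks at (4, 5, 3), and each blocked process is short somewhere: T_i on type-B units; T_b on type-A units; T_d on type-A units; T_h on type-C units, type-A units.
The run T_e, T_a cannot be extended any further. Check, step by step:
  pool = (3, 0, 1)
  T_e: need (1, 0, 1) fits (3, 0, 1); releases (0, 3, 2), pool now (3, 3, 3)
  T_a: need (2, 2, 2) fits (3, 3, 3); releases (1, 2, 0), pool now (4, 5, 3)
  T_i still needs (1, 6, 2) but only (4, 5, 3) is free — short on type-B units
  T_b still needs (2, 5, 4) but only (4, 5, 3) is free — short on type-A units
  T_d still needs (3, 3, 4) but only (4, 5, 3) is free — short on type-A units
  T_h still needs (6, 4, 4) but only (4, 5, 3) is free — short on type-C units and type-A units
Never able to finish: T_i, T_b, T_d and T_h.
(3) The exact count: 0 of the possible complete orderings are safe sequences.


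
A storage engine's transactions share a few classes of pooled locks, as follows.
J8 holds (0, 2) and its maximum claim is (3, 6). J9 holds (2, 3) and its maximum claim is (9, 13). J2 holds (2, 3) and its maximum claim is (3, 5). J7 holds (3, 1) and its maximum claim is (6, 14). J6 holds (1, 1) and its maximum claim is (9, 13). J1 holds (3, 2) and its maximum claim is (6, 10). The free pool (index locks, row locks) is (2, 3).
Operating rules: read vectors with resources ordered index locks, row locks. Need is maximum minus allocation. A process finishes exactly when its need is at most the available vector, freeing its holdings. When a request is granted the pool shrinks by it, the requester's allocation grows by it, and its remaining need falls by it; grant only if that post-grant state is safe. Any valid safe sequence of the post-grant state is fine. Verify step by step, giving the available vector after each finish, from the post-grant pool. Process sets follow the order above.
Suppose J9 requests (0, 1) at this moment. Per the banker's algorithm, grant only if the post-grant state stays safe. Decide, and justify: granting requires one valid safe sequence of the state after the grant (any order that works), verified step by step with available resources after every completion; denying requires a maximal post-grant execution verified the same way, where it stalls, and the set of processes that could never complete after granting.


DENY. Granting would leave the state unsafe.
Key observation: the pool after J2, J8 is (4, 7); every surviving request exceeds it in row locks, so progress ends there.
After a pretend grant, a maximal execution: J2, J8 — then nothing else fits. Check, step by step:
  pool = (2, 2)
  J2: need (1, 2) fits (2, 2); releases (2, 3), pool now (4, 5)
  J8: need (3, 4) fits (4, 5); releases (0, 2), pool now (4, 7)
  J9 cannot run: need (7, 9) vs free (4, 7) (insufficient index locks and row locks)
  J7 cannot run: need (3, 13) vs free (4, 7) (insufficient row locks)
  J6 cannot run: need (8, 12) vs free (4, 7) (insufficient index locks and row locks)
  J1 cannot run: need (3, 8) vs free (4, 7) (insufficient row locks)
Had the request been granted, J9, J7, J6 and J1 could never finish.


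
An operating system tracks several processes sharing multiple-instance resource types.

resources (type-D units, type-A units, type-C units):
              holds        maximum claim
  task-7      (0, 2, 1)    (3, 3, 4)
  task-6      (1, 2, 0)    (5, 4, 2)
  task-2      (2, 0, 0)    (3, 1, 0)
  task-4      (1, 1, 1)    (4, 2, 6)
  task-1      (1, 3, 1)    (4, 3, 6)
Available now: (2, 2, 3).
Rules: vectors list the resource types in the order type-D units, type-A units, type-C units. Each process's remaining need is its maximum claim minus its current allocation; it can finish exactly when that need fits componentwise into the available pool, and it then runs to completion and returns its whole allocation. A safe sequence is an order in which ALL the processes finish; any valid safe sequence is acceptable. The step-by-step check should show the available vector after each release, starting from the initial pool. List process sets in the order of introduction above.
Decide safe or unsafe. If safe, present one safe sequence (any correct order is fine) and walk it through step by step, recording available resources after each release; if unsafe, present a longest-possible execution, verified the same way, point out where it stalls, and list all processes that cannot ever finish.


The state is UNSAFE.
Key observation: type-C units is the bottleneck — with task-2, task-7, task-6 done the pool holds (5, 6, 4), short of every remaining need.
Going as far as possible: task-2, task-7, task-6; after that, nothing fits. Step-by-step check:
  pool = (2, 2, 3)
  run task-2 (needs (1, 1, 0), free (2, 2, 3)); after release of (2, 0, 0) the pool is (4, 2, 3)
  run task-7 (needs (3, 1, 3), free (4, 2, 3)); after release of (0, 2, 1) the pool is (4, 4, 4)
  run task-6 (needs (4, 2, 2), free (4, 4, 4)); after release of (1, 2, 0) the pool is (5, 6, 4)
  task-4 still needs (3, 1, 5) but only (5, 6, 4) is free — short on type-C units
  task-1 still needs (3, 0, 5) but only (5, 6, 4) is free — short on type-C units
Never able to finish: task-4 and task-1.


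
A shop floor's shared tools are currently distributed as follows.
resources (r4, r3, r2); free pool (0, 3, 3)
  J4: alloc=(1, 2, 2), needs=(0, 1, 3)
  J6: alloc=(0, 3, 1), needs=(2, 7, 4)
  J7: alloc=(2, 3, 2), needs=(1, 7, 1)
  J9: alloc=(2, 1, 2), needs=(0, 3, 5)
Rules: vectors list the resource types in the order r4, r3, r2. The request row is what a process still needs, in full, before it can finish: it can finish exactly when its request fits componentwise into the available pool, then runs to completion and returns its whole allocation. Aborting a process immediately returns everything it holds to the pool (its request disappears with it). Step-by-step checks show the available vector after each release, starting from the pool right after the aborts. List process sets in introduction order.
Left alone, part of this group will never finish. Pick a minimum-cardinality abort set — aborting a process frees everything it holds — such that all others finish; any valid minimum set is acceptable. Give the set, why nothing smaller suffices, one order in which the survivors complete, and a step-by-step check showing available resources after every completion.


The answer: abort J7.
Key observation: J6 was stuck for good until J7 gave back (2, 3, 2); in the order shown it finishes at step 2.
Minimality: the empty abort set fails — the state is deadlocked as it stands.
Survivors finish in the order: J9, J6, J4. Check, step by step (pool after the aborts first):
  pool = (2, 6, 5)
  J9 needs (0, 3, 5) <= (2, 6, 5) -> finishes; pool += (2, 1, 2) = (4, 7, 7)
  J6 needs (2, 7, 4) <= (4, 7, 7) -> finishes; pool += (0, 3, 1) = (4, 10, 8)
  J4 needs (0, 1, 3) <= (4, 10, 8) -> finishes; pool += (1, 2, 2) = (5, 12, 10)


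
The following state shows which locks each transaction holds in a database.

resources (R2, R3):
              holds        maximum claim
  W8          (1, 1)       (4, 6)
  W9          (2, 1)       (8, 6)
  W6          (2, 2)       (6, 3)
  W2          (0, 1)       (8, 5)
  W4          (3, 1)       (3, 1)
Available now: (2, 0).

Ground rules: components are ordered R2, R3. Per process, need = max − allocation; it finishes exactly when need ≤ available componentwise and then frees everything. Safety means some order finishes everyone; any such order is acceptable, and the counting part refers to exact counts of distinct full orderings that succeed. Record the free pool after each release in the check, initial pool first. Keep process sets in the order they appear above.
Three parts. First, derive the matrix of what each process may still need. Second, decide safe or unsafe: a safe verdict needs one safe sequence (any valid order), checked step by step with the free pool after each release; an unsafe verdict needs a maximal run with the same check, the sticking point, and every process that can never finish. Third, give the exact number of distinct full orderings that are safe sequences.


(1) Remaining need (order R2, R3):
  W8: (3, 5)
  W9: (6, 5)
  W6: (4, 1)
  W2: (8, 4)
  W4: (0, 0)
(2) UNSAFE.
Key observation: the wall is R3: completing W4, W6 brings the pool only to (7, 3), and all the rest need more.
Going as far as possible: W4, W6; after that, nothing fits. Verifying each step:
  pool = (2, 0)
  W4 needs (0, 0) <= (2, 0) -> finishes; pool += (3, 1) = (5, 1)
  W6 needs (4, 1) <= (5, 1) -> finishes; pool += (2, 2) = (7, 3)
  blocked: W8 wants (3, 5), pool (7, 3) — not enough R3
  blocked: W9 wants (6, 5), pool (7, 3) — not enough R3
  blocked: W2 wants (8, 4), pool (7, 3) — not enough R2 and R3
Processes that can never finish: W8, W9 and W2.
(3) Precisely 0 of the possible complete orderings are safe sequences.
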